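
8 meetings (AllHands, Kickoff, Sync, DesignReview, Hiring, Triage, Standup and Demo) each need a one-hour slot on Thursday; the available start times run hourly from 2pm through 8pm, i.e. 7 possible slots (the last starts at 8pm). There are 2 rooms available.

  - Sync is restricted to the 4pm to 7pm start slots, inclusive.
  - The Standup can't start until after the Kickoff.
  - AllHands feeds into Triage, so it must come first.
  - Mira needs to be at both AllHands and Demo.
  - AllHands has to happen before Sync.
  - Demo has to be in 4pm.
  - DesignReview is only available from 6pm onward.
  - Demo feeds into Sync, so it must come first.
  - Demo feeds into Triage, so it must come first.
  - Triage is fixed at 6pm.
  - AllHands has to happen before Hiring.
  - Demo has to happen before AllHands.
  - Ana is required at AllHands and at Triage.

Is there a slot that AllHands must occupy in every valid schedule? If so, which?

5pm

Demo is fixed at 4pm and must come before AllHands, so AllHands is at least 5pm.
Triage is fixed at 6pm and must come after AllHands, so AllHands is at most 5pm.
So AllHands must be 5pm.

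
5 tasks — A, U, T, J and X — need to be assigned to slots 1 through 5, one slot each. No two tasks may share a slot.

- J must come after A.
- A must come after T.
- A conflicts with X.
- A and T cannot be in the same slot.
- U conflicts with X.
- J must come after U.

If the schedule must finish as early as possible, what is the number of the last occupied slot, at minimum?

The precedence chain requires at least 3 distinct slots.
With at most 1 per slot and 5 tasks, at least 5 slots are needed.
5 works (last occupied slot: 5): for example T=1; U=3; X=5; J=4; A=2.

5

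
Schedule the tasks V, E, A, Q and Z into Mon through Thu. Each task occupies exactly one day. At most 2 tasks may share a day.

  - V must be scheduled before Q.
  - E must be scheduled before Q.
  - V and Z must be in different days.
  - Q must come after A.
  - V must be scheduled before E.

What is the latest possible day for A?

Downstream work caps A at Wed.
A at Wed is achievable: V in Mon, Z in Tue, E in Tue, A in Wed, Q in Thu.

Wed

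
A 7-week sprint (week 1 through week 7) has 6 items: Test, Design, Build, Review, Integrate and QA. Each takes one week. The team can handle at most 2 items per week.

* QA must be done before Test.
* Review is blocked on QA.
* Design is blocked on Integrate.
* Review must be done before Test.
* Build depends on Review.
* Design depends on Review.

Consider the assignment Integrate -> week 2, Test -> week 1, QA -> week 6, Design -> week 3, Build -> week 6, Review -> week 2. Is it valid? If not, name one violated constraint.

No. QA must be done before Test is not satisfied.

Design is blocked on Integrate — holds.
Review must be done before Test — violated.
The team can handle at most 2 items per week — holds.
Review is blocked on QA — violated.
Build depends on Review — holds.
Design depends on Review — holds.
QA must be done before Test — violated.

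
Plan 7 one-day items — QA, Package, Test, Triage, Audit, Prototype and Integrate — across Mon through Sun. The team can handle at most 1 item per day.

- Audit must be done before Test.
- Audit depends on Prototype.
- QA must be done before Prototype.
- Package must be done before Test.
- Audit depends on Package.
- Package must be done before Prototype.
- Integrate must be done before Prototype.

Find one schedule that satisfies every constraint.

Test -> Sat; Package -> Mon; Triage -> Sun; QA -> Tue; Audit -> Fri; Integrate -> Wed; Prototype -> Thu

Checking: QA(Tue) before Prototype(Thu); Prototype(Thu) before Audit(Fri); Audit(Fri) before Test(Sat); Integrate(Wed) before Prototype(Thu); Package(Mon) before Test(Sat); Package(Mon) before Prototype(Thu); Package(Mon) before Audit(Fri); max 1 per day (cap 1).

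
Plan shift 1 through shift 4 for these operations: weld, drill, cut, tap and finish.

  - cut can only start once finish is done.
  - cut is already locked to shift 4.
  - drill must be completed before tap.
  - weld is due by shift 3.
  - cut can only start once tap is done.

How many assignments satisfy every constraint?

Splitting on weld: it can be shift 1 (9), shift 2 (9), shift 3 (9). Listing each branch's schedules as (drill, cut, tap, finish) by shift number:
weld=shift 1: (1,4,2,1) (1,4,2,2) (1,4,2,3) (1,4,3,1) (1,4,3,2) (1,4,3,3) (2,4,3,1) (2,4,3,2) (2,4,3,3) — 9.
weld=shift 2: (1,4,2,1) (1,4,2,2) (1,4,2,3) (1,4,3,1) (1,4,3,2) (1,4,3,3) (2,4,3,1) (2,4,3,2) (2,4,3,3) — 9.
weld=shift 3: (1,4,2,1) (1,4,2,2) (1,4,2,3) (1,4,3,1) (1,4,3,2) (1,4,3,3) (2,4,3,1) (2,4,3,2) (2,4,3,3) — 9.
Summing: 9 + 9 + 9 = 27.

27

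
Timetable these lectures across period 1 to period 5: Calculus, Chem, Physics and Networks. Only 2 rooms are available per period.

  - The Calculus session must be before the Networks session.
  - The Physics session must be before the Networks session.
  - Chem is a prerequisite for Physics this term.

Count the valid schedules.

35

Splitting on Calculus: it can be period 1 (10), period 2 (10), period 3 (9), period 4 (6). Listing each branch's schedules as (Chem, Physics, Networks) by period number:
Calculus=period 1: (1,2,3) (1,2,4) (1,2,5) (1,3,4) (1,3,5) (1,4,5) (2,3,4) (2,3,5) (2,4,5) (3,4,5) — 10.
Calculus=period 2: (1,2,3) (1,2,4) (1,2,5) (1,3,4) (1,3,5) (1,4,5) (2,3,4) (2,3,5) (2,4,5) (3,4,5) — 10.
Calculus=period 3: (1,2,4) (1,2,5) (1,3,4) (1,3,5) (1,4,5) (2,3,4) (2,3,5) (2,4,5) (3,4,5) — 9.
Calculus=period 4: (1,2,5) (1,3,5) (1,4,5) (2,3,5) (2,4,5) (3,4,5) — 6.
Summing: 10 + 10 + 9 + 6 = 35.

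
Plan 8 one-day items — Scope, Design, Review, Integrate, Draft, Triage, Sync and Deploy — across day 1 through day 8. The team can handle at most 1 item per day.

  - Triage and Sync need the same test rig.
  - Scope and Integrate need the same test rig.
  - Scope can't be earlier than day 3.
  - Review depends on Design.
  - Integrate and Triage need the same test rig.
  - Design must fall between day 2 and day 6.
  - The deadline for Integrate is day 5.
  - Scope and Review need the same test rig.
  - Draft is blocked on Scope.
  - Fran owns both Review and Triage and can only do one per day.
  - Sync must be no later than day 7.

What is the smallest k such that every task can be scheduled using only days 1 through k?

The precedence chain requires at least 2 distinct days.
With at most 1 per day and 8 tasks, at least 8 days are needed.
Propagating the time windows through the other constraints, Draft can't land before day 4, so the schedule must run through at least day 4.
8 works (last occupied day: day 8): for example Triage in day 7; Deploy in day 8; Design in day 2; Draft in day 6; Scope in day 3; Review in day 5; Sync in day 4; Integrate in day 1.

8 days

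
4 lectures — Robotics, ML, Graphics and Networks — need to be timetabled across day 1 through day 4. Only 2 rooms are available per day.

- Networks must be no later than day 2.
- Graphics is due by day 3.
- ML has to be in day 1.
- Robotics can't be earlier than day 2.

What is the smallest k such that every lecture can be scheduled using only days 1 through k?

2 days

With at most 2 per day and 4 lectures, at least 2 days are needed.
Robotics can't be placed before day 2, so the schedule must run through at least day 2.
2 works (last occupied day: day 2): for example Graphics -> day 1, Robotics -> day 2, Networks -> day 2, ML -> day 1.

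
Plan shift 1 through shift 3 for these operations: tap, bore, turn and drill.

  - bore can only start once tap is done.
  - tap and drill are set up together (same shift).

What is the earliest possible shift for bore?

Precedence pushes bore to at least shift 2.
bore at shift 2 is achievable: bore -> shift 2, tap -> shift 1, turn -> shift 1, drill -> shift 1.

shift 2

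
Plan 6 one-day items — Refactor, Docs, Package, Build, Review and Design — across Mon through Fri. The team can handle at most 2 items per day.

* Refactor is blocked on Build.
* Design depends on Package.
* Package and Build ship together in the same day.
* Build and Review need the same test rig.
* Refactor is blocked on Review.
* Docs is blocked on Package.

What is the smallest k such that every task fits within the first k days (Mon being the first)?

The precedence chain requires at least 2 distinct days.
With at most 2 per day and 6 tasks, at least 3 days are needed.
3 works (last occupied day: Wed): for example Build -> Mon, Docs -> Tue, Package -> Mon, Design -> Wed, Review -> Tue, Refactor -> Wed.

3 days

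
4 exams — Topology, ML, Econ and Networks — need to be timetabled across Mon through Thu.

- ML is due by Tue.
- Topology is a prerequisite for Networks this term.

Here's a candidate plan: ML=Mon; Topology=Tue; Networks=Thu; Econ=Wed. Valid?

Yes

Topology is a prerequisite for Networks this term — holds.
ML is due by Tue — holds.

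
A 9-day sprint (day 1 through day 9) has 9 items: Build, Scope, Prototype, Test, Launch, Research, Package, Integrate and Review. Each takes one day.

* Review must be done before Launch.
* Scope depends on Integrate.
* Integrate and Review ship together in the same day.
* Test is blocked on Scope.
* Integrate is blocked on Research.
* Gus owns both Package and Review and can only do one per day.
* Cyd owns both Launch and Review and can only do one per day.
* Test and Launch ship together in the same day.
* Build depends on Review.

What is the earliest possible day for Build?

day 3

Precedence pushes Build to at least day 3.
Build at day 3 is achievable: Package in day 1, Research in day 1, Test in day 4, Build in day 3, Prototype in day 1, Review in day 2, Scope in day 3, Launch in day 4, Integrate in day 2.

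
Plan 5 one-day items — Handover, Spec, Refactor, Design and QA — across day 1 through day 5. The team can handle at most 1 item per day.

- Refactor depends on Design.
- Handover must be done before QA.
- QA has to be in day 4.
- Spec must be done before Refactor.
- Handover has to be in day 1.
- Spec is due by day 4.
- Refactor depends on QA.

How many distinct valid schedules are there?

Enumerating: QA=day 4, Refactor=day 5, Spec=day 2, Design=day 3, Handover=day 1 | Refactor -> day 5, Spec -> day 3, QA -> day 4, Handover -> day 1, Design -> day 2.

2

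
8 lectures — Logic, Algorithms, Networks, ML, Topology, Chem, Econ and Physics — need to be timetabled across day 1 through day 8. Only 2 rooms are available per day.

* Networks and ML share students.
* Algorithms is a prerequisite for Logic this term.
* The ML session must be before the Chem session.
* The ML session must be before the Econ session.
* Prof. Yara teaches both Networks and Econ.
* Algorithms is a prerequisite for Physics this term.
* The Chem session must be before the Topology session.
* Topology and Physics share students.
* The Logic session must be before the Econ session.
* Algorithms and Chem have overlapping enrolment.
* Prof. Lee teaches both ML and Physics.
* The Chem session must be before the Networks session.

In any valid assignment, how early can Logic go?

Precedence pushes Logic to at least day 2; downstream work caps Logic at day 7.
Logic at day 2 is achievable: Logic in day 2, Econ in day 3, Physics in day 4, Networks in day 4, ML in day 1, Topology in day 3, Algorithms in day 1, Chem in day 2.

day 2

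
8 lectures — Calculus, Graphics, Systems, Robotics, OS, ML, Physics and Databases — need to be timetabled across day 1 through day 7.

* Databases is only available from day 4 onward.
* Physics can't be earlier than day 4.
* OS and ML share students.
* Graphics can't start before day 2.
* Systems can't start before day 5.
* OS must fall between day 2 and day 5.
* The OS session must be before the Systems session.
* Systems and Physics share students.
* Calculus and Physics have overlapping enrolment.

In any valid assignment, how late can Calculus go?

Calculus at day 7 is achievable: Databases in day 4, Calculus in day 7, OS in day 2, Physics in day 4, Systems in day 5, ML in day 1, Robotics in day 1, Graphics in day 2.

day 7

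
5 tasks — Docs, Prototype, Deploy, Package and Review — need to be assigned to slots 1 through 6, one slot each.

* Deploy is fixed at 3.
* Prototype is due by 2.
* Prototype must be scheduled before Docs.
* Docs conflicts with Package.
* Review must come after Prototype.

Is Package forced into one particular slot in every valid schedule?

No

Package can be 1 (e.g. Prototype=1, Review=2, Package=1, Deploy=3, Docs=2) or 2 (e.g. Docs=3, Review=2, Package=2, Deploy=3, Prototype=1).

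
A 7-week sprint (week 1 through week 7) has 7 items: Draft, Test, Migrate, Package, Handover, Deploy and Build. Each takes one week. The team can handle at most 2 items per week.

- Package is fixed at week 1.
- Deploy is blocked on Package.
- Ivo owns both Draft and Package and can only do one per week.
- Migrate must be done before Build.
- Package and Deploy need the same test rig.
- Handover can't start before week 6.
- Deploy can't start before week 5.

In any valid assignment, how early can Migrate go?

Downstream work caps Migrate at week 6.
Migrate at week 1 is achievable: Package -> week 1; Deploy -> week 5; Build -> week 2; Handover -> week 6; Migrate -> week 1; Draft -> week 2; Test -> week 3.

week 1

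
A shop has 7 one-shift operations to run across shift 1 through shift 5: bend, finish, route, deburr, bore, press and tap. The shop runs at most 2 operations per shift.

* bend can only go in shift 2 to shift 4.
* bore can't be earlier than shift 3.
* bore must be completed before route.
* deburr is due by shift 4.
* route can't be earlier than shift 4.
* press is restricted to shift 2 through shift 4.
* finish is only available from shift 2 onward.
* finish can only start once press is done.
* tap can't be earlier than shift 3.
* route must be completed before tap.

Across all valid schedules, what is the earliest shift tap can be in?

shift 5

Tap is available from shift 3; precedence pushes tap to at least shift 5.
tap at shift 5 is achievable: finish -> shift 3, deburr -> shift 1, route -> shift 4, bend -> shift 2, tap -> shift 5, press -> shift 2, bore -> shift 3.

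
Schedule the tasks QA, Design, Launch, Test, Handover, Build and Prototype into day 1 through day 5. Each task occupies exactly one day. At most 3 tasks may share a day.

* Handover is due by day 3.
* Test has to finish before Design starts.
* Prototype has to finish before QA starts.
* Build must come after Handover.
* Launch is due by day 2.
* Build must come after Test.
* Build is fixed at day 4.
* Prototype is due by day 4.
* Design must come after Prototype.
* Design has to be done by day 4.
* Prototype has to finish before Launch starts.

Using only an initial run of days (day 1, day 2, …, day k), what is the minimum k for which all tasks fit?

The precedence chain requires at least 2 distinct days.
With at most 3 per day and 7 tasks, at least 3 days are needed.
Build can't be placed before day 4, so the schedule must run through at least day 4.
4 works (last occupied day: day 4): for example Test -> day 1; Launch -> day 2; Design -> day 2; Handover -> day 1; Build -> day 4; Prototype -> day 1; QA -> day 2.

4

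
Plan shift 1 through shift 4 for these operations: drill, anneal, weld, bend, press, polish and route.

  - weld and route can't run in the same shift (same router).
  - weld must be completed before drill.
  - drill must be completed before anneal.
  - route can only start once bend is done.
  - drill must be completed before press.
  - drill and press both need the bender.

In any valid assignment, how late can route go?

shift 4

Precedence pushes route to at least shift 2.
route at shift 4 is achievable: polish in shift 1; anneal in shift 3; weld in shift 1; route in shift 4; bend in shift 1; drill in shift 2; press in shift 3.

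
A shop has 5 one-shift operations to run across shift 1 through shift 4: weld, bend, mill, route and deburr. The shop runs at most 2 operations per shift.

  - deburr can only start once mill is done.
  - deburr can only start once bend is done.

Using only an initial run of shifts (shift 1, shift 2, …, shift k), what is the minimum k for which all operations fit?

3

The precedence chain requires at least 2 distinct shifts.
With at most 2 per shift and 5 operations, at least 3 shifts are needed.
3 works (last occupied shift: shift 3): for example mill -> shift 1; route -> shift 3; bend -> shift 1; weld -> shift 2; deburr -> shift 2.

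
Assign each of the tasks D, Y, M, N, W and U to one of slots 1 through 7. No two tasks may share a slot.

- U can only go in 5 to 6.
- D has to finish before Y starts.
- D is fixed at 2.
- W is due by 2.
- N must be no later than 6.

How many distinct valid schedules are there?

36

Splitting on Y: it can be 3 (8), 4 (8), 5 (4), 6 (4), 7 (12). Listing each branch's schedules as (D, M, N, W, U):
Y=3: (2,4,5,1,6) (2,4,6,1,5) (2,5,4,1,6) (2,6,4,1,5) (2,7,4,1,5) (2,7,4,1,6) (2,7,5,1,6) (2,7,6,1,5) — 8.
Y=4: (2,3,5,1,6) (2,3,6,1,5) (2,5,3,1,6) (2,6,3,1,5) (2,7,3,1,5) (2,7,3,1,6) (2,7,5,1,6) (2,7,6,1,5) — 8.
Y=5: (2,3,4,1,6) (2,4,3,1,6) (2,7,3,1,6) (2,7,4,1,6) — 4.
Y=6: (2,3,4,1,5) (2,4,3,1,5) (2,7,3,1,5) (2,7,4,1,5) — 4.
Y=7: (2,3,4,1,5) (2,3,4,1,6) (2,3,5,1,6) (2,3,6,1,5) (2,4,3,1,5) (2,4,3,1,6) (2,4,5,1,6) (2,4,6,1,5) (2,5,3,1,6) (2,5,4,1,6) (2,6,3,1,5) (2,6,4,1,5) — 12.
Summing: 8 + 8 + 4 + 4 + 12 = 36.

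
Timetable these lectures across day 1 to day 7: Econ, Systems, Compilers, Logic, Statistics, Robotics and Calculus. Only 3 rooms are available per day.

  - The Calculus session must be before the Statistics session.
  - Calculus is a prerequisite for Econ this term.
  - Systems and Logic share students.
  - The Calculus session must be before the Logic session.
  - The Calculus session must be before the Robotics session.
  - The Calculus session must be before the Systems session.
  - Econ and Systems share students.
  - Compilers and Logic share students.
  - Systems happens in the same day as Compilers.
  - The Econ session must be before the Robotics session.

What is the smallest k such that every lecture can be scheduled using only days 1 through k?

3

The precedence chain requires at least 3 distinct days.
With at most 3 per day and 7 lectures, at least 3 days are needed.
3 works (last occupied day: day 3): for example Robotics in day 3; Compilers in day 3; Logic in day 2; Econ in day 2; Calculus in day 1; Statistics in day 2; Systems in day 3.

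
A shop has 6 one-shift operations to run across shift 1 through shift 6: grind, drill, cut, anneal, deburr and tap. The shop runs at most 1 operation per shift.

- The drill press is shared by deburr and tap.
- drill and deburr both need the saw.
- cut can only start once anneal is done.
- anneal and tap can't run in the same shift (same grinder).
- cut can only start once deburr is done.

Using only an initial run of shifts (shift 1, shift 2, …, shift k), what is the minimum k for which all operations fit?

6 shifts

The precedence chain requires at least 2 distinct shifts.
With at most 1 per shift and 6 operations, at least 6 shifts are needed.
6 works (last occupied shift: shift 6): for example tap=shift 6, drill=shift 5, anneal=shift 1, deburr=shift 2, cut=shift 3, grind=shift 4.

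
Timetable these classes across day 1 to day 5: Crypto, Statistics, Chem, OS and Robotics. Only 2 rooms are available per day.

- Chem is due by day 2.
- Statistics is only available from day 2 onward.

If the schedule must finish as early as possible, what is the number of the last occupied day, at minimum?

3

With at most 2 per day and 5 classes, at least 3 days are needed.
Statistics can't be placed before day 2, so the schedule must run through at least day 2.
3 works (last occupied day: day 3): for example Crypto=day 1, Robotics=day 3, Statistics=day 2, Chem=day 1, OS=day 2.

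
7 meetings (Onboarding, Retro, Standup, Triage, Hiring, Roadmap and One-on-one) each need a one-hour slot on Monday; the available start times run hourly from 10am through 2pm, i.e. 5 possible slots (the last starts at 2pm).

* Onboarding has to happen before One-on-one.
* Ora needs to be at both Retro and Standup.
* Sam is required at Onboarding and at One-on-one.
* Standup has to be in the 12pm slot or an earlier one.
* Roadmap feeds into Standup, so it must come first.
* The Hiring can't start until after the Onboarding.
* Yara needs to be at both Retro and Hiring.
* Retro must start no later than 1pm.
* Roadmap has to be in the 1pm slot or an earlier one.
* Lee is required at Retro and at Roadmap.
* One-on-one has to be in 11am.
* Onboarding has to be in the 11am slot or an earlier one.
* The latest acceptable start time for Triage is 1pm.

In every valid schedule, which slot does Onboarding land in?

10am

Onboarding's window is 10am–11am.
One-on-one is fixed at 11am, and Onboarding can't share a slot with One-on-one.
So Onboarding must be 10am.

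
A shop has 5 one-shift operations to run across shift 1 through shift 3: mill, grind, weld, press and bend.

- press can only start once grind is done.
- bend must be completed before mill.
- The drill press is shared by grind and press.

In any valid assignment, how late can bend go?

Downstream work caps bend at shift 2.
bend at shift 2 is achievable: mill -> shift 3; grind -> shift 1; press -> shift 2; bend -> shift 2; weld -> shift 1.

shift 2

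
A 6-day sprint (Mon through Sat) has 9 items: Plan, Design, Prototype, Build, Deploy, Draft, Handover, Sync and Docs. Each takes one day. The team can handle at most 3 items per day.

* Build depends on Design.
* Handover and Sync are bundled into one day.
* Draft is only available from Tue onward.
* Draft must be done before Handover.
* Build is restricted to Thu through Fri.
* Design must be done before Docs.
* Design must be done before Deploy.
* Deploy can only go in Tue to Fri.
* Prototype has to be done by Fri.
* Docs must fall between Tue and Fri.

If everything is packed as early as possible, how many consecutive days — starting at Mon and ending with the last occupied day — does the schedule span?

4 days

The precedence chain requires at least 2 distinct days.
With at most 3 per day and 9 tasks, at least 3 days are needed.
Build can't be placed before Thu — that is day 4 counting from Mon — so the schedule must run through at least 4 days.
4 works (last occupied day: Thu): for example Build in Thu, Docs in Tue, Prototype in Mon, Deploy in Tue, Sync in Wed, Handover in Wed, Plan in Mon, Design in Mon, Draft in Tue.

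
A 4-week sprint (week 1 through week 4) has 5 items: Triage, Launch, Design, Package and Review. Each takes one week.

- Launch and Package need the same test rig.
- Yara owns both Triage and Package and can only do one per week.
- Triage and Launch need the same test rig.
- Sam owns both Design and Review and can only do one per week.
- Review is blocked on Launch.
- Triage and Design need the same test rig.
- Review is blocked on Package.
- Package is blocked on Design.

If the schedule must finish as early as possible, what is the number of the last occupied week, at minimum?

3

The precedence chain requires at least 3 distinct weeks.
3 works (last occupied week: week 3): for example Package=week 2, Triage=week 3, Review=week 3, Launch=week 1, Design=week 1.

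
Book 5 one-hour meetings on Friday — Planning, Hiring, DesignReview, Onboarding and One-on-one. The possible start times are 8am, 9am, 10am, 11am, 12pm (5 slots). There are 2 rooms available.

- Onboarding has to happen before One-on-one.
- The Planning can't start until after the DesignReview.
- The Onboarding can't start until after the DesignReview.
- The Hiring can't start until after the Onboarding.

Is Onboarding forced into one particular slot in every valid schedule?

No

Onboarding can be 9am (e.g. Onboarding -> 9am; DesignReview -> 8am; Hiring -> 10am; One-on-one -> 10am; Planning -> 9am) or 10am (e.g. Onboarding -> 10am, Planning -> 9am, Hiring -> 11am, DesignReview -> 8am, One-on-one -> 11am).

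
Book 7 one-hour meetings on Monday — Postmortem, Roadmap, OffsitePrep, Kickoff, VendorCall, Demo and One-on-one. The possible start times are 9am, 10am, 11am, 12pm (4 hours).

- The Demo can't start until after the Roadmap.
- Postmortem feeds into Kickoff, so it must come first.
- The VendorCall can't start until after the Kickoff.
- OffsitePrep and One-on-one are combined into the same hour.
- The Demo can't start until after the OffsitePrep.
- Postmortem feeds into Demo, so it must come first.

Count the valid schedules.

Splitting on Postmortem: it can be 9am (42), 10am (13). Listing each branch's schedules as (Roadmap, OffsitePrep, Kickoff, VendorCall, Demo, One-on-one):
Postmortem=9am: (9am,9am,10am,11am,10am,9am) (9am,9am,10am,11am,11am,9am) (9am,9am,10am,11am,12pm,9am) (9am,9am,10am,12pm,10am,9am) (9am,9am,10am,12pm,11am,9am) (9am,9am,10am,12pm,12pm,9am) (9am,9am,11am,12pm,10am,9am) (9am,9am,11am,12pm,11am,9am) (9am,9am,11am,12pm,12pm,9am) (9am,10am,10am,11am,11am,10am) (9am,10am,10am,11am,12pm,10am) (9am,10am,10am,12pm,11am,10am) (9am,10am,10am,12pm,12pm,10am) (9am,10am,11am,12pm,11am,10am) (9am,10am,11am,12pm,12pm,10am) (9am,11am,10am,11am,12pm,11am) (9am,11am,10am,12pm,12pm,11am) (9am,11am,11am,12pm,12pm,11am) (10am,9am,10am,11am,11am,9am) (10am,9am,10am,11am,12pm,9am) (10am,9am,10am,12pm,11am,9am) (10am,9am,10am,12pm,12pm,9am) (10am,9am,11am,12pm,11am,9am) (10am,9am,11am,12pm,12pm,9am) (10am,10am,10am,11am,11am,10am) (10am,10am,10am,11am,12pm,10am) (10am,10am,10am,12pm,11am,10am) (10am,10am,10am,12pm,12pm,10am) (10am,10am,11am,12pm,11am,10am) (10am,10am,11am,12pm,12pm,10am) (10am,11am,10am,11am,12pm,11am) (10am,11am,10am,12pm,12pm,11am) (10am,11am,11am,12pm,12pm,11am) (11am,9am,10am,11am,12pm,9am) (11am,9am,10am,12pm,12pm,9am) (11am,9am,11am,12pm,12pm,9am) (11am,10am,10am,11am,12pm,10am) (11am,10am,10am,12pm,12pm,10am) (11am,10am,11am,12pm,12pm,10am) (11am,11am,10am,11am,12pm,11am) (11am,11am,10am,12pm,12pm,11am) (11am,11am,11am,12pm,12pm,11am) — 42.
Postmortem=10am: (9am,9am,11am,12pm,11am,9am) (9am,9am,11am,12pm,12pm,9am) (9am,10am,11am,12pm,11am,10am) (9am,10am,11am,12pm,12pm,10am) (9am,11am,11am,12pm,12pm,11am) (10am,9am,11am,12pm,11am,9am) (10am,9am,11am,12pm,12pm,9am) (10am,10am,11am,12pm,11am,10am) (10am,10am,11am,12pm,12pm,10am) (10am,11am,11am,12pm,12pm,11am) (11am,9am,11am,12pm,12pm,9am) (11am,10am,11am,12pm,12pm,10am) (11am,11am,11am,12pm,12pm,11am) — 13.
Summing: 42 + 13 = 55.

55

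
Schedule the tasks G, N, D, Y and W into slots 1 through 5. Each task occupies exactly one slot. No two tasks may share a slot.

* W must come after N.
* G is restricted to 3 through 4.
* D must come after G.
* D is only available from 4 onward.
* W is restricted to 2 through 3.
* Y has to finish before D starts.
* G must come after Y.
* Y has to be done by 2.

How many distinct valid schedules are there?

2

Enumerating: N in 2; D in 5; W in 3; G in 4; Y in 1 | Y in 2; W in 3; D in 5; N in 1; G in 4.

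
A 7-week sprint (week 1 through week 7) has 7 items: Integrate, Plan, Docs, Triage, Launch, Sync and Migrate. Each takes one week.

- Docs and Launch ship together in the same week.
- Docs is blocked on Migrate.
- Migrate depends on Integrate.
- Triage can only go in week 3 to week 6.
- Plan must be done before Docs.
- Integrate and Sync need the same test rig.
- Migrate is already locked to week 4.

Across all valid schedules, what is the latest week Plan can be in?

Downstream work caps Plan at week 6.
Plan at week 6 is achievable: Plan=week 6, Docs=week 7, Integrate=week 1, Sync=week 2, Migrate=week 4, Triage=week 3, Launch=week 7.

week 6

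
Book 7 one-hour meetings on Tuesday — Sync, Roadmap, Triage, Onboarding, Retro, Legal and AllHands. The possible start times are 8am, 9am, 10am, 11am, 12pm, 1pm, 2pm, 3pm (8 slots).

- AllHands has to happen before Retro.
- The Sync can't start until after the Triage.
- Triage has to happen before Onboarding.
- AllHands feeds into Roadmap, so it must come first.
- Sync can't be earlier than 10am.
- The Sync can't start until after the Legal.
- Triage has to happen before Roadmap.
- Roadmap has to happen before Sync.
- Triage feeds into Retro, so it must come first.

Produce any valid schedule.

Roadmap in 9am; AllHands in 8am; Sync in 10am; Onboarding in 9am; Triage in 8am; Retro in 9am; Legal in 8am

Checking: Legal(8am) before Sync(10am); Roadmap(9am) before Sync(10am); Triage(8am) before Sync(10am); Triage(8am) before Onboarding(9am); AllHands(8am) before Retro(9am); Triage(8am) before Retro(9am); Triage(8am) before Roadmap(9am); AllHands(8am) before Roadmap(9am); Sync=10am in [10am,3pm].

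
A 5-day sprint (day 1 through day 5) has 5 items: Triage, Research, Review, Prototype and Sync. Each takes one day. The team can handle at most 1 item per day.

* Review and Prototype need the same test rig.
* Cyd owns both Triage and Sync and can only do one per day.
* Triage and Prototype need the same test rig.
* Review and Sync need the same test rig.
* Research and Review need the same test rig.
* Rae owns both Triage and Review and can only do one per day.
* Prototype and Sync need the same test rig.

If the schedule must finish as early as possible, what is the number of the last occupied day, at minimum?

With at most 1 per day and 5 tasks, at least 5 days are needed.
5 works (last occupied day: day 5): for example Sync in day 5, Prototype in day 4, Review in day 3, Research in day 2, Triage in day 1.

day 5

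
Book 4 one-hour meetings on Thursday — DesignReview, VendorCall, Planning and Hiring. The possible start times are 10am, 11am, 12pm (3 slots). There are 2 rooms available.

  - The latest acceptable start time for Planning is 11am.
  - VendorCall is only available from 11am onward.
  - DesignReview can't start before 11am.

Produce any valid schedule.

VendorCall in 11am; Planning in 10am; DesignReview in 11am; Hiring in 10am

Checking: Planning=10am in [10am,11am]; DesignReview=11am in [11am,12pm]; VendorCall=11am in [11am,12pm]; max 2 per slot (cap 2).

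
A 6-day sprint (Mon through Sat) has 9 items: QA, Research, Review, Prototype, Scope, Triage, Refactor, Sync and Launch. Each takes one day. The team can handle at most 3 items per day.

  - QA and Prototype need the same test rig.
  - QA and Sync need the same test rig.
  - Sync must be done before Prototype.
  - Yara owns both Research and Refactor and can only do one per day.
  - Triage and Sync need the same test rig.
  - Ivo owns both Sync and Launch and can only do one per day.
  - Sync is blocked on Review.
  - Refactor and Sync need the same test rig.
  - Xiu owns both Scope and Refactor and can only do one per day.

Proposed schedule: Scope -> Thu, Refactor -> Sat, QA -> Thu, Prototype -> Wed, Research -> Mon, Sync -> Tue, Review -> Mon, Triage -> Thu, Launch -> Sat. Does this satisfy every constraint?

Yes

Xiu owns both Scope and Refactor and can only do one per day — holds.
Yara owns both Research and Refactor and can only do one per day — holds.
Triage and Sync need the same test rig — holds.
Sync must be done before Prototype — holds.
Refactor and Sync need the same test rig — holds.
Ivo owns both Sync and Launch and can only do one per day — holds.
QA and Sync need the same test rig — holds.
QA and Prototype need the same test rig — holds.
The team can handle at most 3 items per day — holds.
Sync is blocked on Review — holds.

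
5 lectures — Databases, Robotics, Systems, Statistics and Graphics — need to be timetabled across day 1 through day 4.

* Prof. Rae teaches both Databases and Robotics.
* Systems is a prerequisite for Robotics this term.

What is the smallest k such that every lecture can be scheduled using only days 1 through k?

2

The precedence chain requires at least 2 distinct days.
2 works (last occupied day: day 2): for example Graphics=day 1; Databases=day 1; Systems=day 1; Robotics=day 2; Statistics=day 1.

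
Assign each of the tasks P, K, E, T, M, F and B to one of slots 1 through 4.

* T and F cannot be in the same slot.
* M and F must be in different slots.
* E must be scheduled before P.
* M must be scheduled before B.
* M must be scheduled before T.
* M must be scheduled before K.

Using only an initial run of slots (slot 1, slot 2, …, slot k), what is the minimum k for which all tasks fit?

The precedence chain requires at least 2 distinct slots.
Could 2 slots be enough, i.e. nothing placed later than 2? No: B must come after M (at 1 or later) → {2}; M must come before B (at 2 or earlier) → {1}; T must come after M (at 1 or later) → {2}; F can't share with M (1) → {2}; F can't share with T (2) → nothing is left.
So 2 slots is not enough.
3 works (last occupied slot: 3): for example B=2, K=2, F=3, M=1, E=1, T=2, P=2.

3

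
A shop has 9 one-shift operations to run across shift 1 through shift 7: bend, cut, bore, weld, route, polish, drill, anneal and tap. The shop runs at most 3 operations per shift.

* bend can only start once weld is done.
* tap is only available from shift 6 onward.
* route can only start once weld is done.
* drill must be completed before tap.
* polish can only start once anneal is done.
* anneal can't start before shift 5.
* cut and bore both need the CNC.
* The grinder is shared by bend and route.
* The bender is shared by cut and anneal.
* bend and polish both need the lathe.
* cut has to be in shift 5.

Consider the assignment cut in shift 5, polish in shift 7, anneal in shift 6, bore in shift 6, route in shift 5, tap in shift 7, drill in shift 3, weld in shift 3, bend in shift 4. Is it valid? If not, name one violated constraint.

Yes, all constraints hold

The grinder is shared by bend and route — holds.
route can only start once weld is done — holds.
tap is only available from shift 6 onward — holds.
drill must be completed before tap — holds.
polish can only start once anneal is done — holds.
anneal can't start before shift 5 — holds.
cut has to be in shift 5 — holds.
The bender is shared by cut and anneal — holds.
bend can only start once weld is done — holds.
cut and bore both need the CNC — holds.
bend and polish both need the lathe — holds.
The shop runs at most 3 operations per shift — holds.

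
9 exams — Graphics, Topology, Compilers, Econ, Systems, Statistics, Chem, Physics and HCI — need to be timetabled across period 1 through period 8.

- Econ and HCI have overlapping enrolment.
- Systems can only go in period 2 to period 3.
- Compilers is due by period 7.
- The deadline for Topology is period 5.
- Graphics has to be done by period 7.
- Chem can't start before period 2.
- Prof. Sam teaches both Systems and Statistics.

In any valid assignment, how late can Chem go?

period 8

Chem is available from period 2.
Chem at period 8 is achievable: Systems in period 2; Physics in period 1; Econ in period 1; Chem in period 8; Compilers in period 1; Graphics in period 1; HCI in period 2; Statistics in period 1; Topology in period 1.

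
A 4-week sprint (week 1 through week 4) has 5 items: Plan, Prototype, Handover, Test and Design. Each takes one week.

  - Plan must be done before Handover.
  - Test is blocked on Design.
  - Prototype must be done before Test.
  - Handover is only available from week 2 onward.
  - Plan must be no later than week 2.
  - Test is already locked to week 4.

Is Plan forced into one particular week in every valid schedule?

Plan can be week 1 (e.g. Prototype in week 1, Test in week 4, Handover in week 2, Design in week 1, Plan in week 1) or week 2 (e.g. Prototype=week 1, Handover=week 3, Test=week 4, Design=week 1, Plan=week 2).

No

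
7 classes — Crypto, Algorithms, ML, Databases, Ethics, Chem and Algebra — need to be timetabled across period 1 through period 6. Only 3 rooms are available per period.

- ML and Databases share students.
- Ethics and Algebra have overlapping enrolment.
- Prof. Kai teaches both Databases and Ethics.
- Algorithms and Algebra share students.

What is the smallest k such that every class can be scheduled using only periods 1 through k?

3 periods

With at most 3 per period and 7 classes, at least 3 periods are needed.
3 works (last occupied period: period 3): for example Chem in period 2; Algebra in period 2; Ethics in period 3; ML in period 1; Crypto in period 1; Algorithms in period 1; Databases in period 2.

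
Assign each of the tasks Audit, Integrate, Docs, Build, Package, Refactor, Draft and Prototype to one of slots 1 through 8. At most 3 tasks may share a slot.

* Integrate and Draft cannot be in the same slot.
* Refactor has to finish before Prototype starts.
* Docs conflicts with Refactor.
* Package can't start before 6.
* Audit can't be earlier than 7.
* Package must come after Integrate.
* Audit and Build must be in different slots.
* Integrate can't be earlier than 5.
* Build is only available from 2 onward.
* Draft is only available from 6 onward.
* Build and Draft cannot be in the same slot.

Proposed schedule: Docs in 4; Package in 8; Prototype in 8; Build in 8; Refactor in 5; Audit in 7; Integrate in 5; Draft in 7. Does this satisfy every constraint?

Valid

At most 3 tasks may share a slot — holds.
Docs conflicts with Refactor — holds.
Build and Draft cannot be in the same slot — holds.
Build is only available from 2 onward — holds.
Draft is only available from 6 onward — holds.
Audit and Build must be in different slots — holds.
Package can't start before 6 — holds.
Package must come after Integrate — holds.
Refactor has to finish before Prototype starts — holds.
Integrate and Draft cannot be in the same slot — holds.
Integrate can't be earlier than 5 — holds.
Audit can't be earlier than 7 — holds.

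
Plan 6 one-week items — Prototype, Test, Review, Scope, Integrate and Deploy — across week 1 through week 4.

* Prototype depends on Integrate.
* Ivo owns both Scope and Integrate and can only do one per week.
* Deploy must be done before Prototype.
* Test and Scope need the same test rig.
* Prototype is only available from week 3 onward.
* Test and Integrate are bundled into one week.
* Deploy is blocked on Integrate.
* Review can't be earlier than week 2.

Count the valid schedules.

Splitting on Prototype: it can be week 3 (9), week 4 (27). Listing each branch's schedules as (Test, Review, Scope, Integrate, Deploy) by week number:
Prototype=week 3: (1,2,2,1,2) (1,2,3,1,2) (1,2,4,1,2) (1,3,2,1,2) (1,3,3,1,2) (1,3,4,1,2) (1,4,2,1,2) (1,4,3,1,2) (1,4,4,1,2) — 9.
Prototype=week 4: (1,2,2,1,2) (1,2,2,1,3) (1,2,3,1,2) (1,2,3,1,3) (1,2,4,1,2) (1,2,4,1,3) (1,3,2,1,2) (1,3,2,1,3) (1,3,3,1,2) (1,3,3,1,3) (1,3,4,1,2) (1,3,4,1,3) (1,4,2,1,2) (1,4,2,1,3) (1,4,3,1,2) (1,4,3,1,3) (1,4,4,1,2) (1,4,4,1,3) (2,2,1,2,3) (2,2,3,2,3) (2,2,4,2,3) (2,3,1,2,3) (2,3,3,2,3) (2,3,4,2,3) (2,4,1,2,3) (2,4,3,2,3) (2,4,4,2,3) — 27.
Summing: 9 + 27 = 36.

36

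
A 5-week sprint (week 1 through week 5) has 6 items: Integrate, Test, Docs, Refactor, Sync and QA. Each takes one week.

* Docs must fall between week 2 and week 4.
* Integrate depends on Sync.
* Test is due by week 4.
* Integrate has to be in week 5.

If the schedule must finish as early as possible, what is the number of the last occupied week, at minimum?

The precedence chain requires at least 2 distinct weeks.
Integrate can't be placed before week 5, so the schedule must run through at least week 5.
5 works (last occupied week: week 5): for example Integrate=week 5; Sync=week 1; Test=week 1; Refactor=week 1; Docs=week 2; QA=week 1.

5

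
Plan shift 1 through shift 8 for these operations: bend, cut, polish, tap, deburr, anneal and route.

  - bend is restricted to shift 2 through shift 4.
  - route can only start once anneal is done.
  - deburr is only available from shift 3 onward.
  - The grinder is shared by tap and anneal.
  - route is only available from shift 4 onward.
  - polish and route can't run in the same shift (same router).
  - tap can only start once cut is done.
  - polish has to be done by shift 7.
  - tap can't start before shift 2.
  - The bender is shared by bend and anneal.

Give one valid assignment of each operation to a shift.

tap in shift 2, anneal in shift 1, polish in shift 1, bend in shift 2, cut in shift 1, route in shift 4, deburr in shift 3

Checking: anneal(shift 1) before route(shift 4); cut(shift 1) before tap(shift 2); polish(shift 1) != route(shift 4); bend(shift 2) != anneal(shift 1); tap(shift 2) != anneal(shift 1); polish=shift 1 in [shift 1,shift 7]; bend=shift 2 in [shift 2,shift 4]; deburr=shift 3 in [shift 3,shift 8]; tap=shift 2 in [shift 2,shift 8]; route=shift 4 in [shift 4,shift 8].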